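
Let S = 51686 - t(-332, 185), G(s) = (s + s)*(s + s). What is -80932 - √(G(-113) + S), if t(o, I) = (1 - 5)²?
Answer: -80932 - √102746 ≈ -81253.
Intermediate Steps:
t(o, I) = 16 (t(o, I) = (-4)² = 16)
G(s) = 4*s² (G(s) = (2*s)*(2*s) = 4*s²)
S = 51670 (S = 51686 - 1*16 = 51686 - 16 = 51670)
-80932 - √(G(-113) + S) = -80932 - √(4*(-113)² + 51670) = -80932 - √(4*12769 + 51670) = -80932 - √(51076 + 51670) = -80932 - √102746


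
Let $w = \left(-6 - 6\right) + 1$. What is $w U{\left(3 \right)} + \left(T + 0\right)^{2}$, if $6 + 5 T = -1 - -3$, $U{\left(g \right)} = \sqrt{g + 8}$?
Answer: $\frac{16}{25} - 11 \sqrt{11} \approx -35.843$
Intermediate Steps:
$U{\left(g \right)} = \sqrt{8 + g}$
$T = - \frac{4}{5}$ ($T = - \frac{6}{5} + \frac{-1 - -3}{5} = - \frac{6}{5} + \frac{-1 + 3}{5} = - \frac{6}{5} + \frac{1}{5} \cdot 2 = - \frac{6}{5} + \frac{2}{5} = - \frac{4}{5} \approx -0.8$)
$w = -11$ ($w = -12 + 1 = -11$)
$w U{\left(3 \right)} + \left(T + 0\right)^{2} = - 11 \sqrt{8 + 3} + \left(- \frac{4}{5} + 0\right)^{2} = - 11 \sqrt{11} + \left(- \frac{4}{5}\right)^{2} = - 11 \sqrt{11} + \frac{16}{25} = \frac{16}{25} - 11 \sqrt{11}$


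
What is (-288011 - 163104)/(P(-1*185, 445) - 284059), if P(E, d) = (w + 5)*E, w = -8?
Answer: 451115/283504 ≈ 1.5912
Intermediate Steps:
P(E, d) = -3*E (P(E, d) = (-8 + 5)*E = -3*E)
(-288011 - 163104)/(P(-1*185, 445) - 284059) = (-288011 - 163104)/(-(-3)*185 - 284059) = -451115/(-3*(-185) - 284059) = -451115/(555 - 284059) = -451115/(-283504) = -451115*(-1/283504) = 451115/283504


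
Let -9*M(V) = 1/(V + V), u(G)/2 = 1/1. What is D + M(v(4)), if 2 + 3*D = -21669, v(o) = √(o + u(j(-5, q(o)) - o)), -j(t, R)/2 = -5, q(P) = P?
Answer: -21671/3 - √6/108 ≈ -7223.7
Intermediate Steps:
j(t, R) = 10 (j(t, R) = -2*(-5) = 10)
u(G) = 2 (u(G) = 2/1 = 2*1 = 2)
v(o) = √(2 + o) (v(o) = √(o + 2) = √(2 + o))
M(V) = -1/(18*V) (M(V) = -1/(9*(V + V)) = -1/(2*V)/9 = -1/(18*V))
D = -21671/3 (D = -⅔ + (⅓)*(-21669) = -⅔ - 7223 = -21671/3 ≈ -7223.7)
D + M(v(4)) = -21671/3 - 1/(18*√(2 + 4)) = -21671/3 - √6/6/18 = -21671/3 - √6/108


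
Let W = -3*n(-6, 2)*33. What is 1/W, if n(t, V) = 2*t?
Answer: 1/1188 ≈ 0.00084175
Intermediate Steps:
W = 1188 (W = -6*(-6)*33 = -3*(-12)*33 = 36*33 = 1188)
1/W = 1/1188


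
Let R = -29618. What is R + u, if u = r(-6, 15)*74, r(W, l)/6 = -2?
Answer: -30506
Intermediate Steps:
r(W, l) = -12 (r(W, l) = 6*(-2) = -12)
u = -888 (u = -12*74 = -888)
R + u = -29618 - 888 = -30506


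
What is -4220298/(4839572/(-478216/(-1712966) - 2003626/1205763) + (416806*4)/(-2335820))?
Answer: 879668304176540682766215/729637479128043928658866 ≈ 1.2056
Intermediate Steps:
-4220298/(4839572/(-478216/(-1712966) - 2003626/1205763) + (416806*4)/(-2335820)) = -4220298/(4839572/(-478216*(-1/1712966) - 2003626*1/1205763) + 1667224*(-1/2335820)) = -4220298/(4839572/(239108/856483 - 2003626/1205763) - 416806/583955) = -4220298/(4839572/(-1427764027954/1032715511529) - 416806/583955) = -4220298/(4839572*(-1032715511529/1427764027954) - 416806/583955) = -4220298/(-2498950536780712794/713882013977 - 416806/583955) = -4220298/(-1459274958256087857317732/416874971471939035) = -4220298*(-416874971471939035/1459274958256087857317732) = 879668304176540682766215/729637479128043928658866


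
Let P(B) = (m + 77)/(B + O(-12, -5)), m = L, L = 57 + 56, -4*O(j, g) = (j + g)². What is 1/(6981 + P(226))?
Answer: 123/858815 ≈ 0.00014322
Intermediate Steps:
O(j, g) = -(g + j)²/4 (O(j, g) = -(j + g)²/4 = -(g + j)²/4)
L = 113
m = 113
P(B) = 190/(-289/4 + B) (P(B) = (113 + 77)/(B - (-5 - 12)²/4) = 190/(B - ¼*(-17)²) = 190/(B - ¼*289) = 190/(B - 289/4) = 190/(-289/4 + B))
1/(6981 + P(226)) = 1/(6981 + 760/(-289 + 4*226)) = 1/(6981 + 760/(-289 + 904)) = 1/(6981 + 760/615) = 1/(6981 + 760*(1/615)) = 1/(6981 + 152/123) = 1/(858815/123) = 123/858815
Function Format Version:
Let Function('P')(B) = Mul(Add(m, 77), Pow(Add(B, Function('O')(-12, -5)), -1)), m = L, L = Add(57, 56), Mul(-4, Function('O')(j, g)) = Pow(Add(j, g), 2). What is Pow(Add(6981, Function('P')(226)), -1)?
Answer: Rational(123, 858815) ≈ 0.00014322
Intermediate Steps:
Function('O')(j, g) = Mul(Rational(-1, 4), Pow(Add(g, j), 2)) (Function('O')(j, g) = Mul(Rational(-1, 4), Pow(Add(j, g), 2)) = Mul(Rational(-1, 4), Pow(Add(g, j), 2)))
L = 113
m = 113
Function('P')(B) = Mul(190, Pow(Add(Rational(-289, 4), B), -1)) (Function('P')(B) = Mul(Add(113, 77), Pow(Add(B, Mul(Rational(-1, 4), Pow(Add(-5, -12), 2))), -1)) = Mul(190, Pow(Add(B, Mul(Rational(-1, 4), Pow(-17, 2))), -1)) = Mul(190, Pow(Add(B, Mul(Rational(-1, 4), 289)), -1)) = Mul(190, Pow(Add(B, Rational(-289, 4)), -1)) = Mul(190, Pow(Add(Rational(-289, 4), B), -1)))
Pow(Add(6981, Function('P')(226)), -1) = Pow(Add(6981, Mul(760, Pow(Add(-289, Mul(4, 226)), -1))), -1) = Pow(Add(6981, Mul(760, Pow(Add(-289, 904), -1))), -1) = Pow(Add(6981, Mul(760, Pow(615, -1))), -1) = Pow(Add(6981, Mul(760, Rational(1, 615))), -1) = Pow(Add(6981, Rational(152, 123)), -1) = Pow(Rational(858815, 123), -1) = Rational(123, 858815)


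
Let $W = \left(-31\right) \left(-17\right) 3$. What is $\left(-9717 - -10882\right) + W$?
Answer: $2746$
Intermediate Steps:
$W = 1581$ ($W = 527 \cdot 3 = 1581$)
$\left(-9717 - -10882\right) + W = \left(-9717 - -10882\right) + 1581 = \left(-9717 + 10882\right) + 1581 = 1165 + 1581 = 2746$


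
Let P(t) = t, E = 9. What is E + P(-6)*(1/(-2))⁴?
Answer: 69/8 ≈ 8.6250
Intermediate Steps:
E + P(-6)*(1/(-2))⁴ = 9 - 6*(1/(-2))⁴ = 9 - 6*(1*(-½))⁴ = 9 - 6*(-½)⁴ = 9 - 6*1/16 = 9 - 3/8 = 69/8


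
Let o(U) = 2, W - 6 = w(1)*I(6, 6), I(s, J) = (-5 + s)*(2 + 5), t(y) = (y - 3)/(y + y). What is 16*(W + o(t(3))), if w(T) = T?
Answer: 240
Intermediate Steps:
t(y) = (-3 + y)/(2*y) (t(y) = (-3 + y)/((2*y)) = (-3 + y)*(1/(2*y)) = (-3 + y)/(2*y))
I(s, J) = -35 + 7*s (I(s, J) = (-5 + s)*7 = -35 + 7*s)
W = 13 (W = 6 + 1*(-35 + 7*6) = 6 + 1*(-35 + 42) = 6 + 1*7 = 6 + 7 = 13)
16*(W + o(t(3))) = 16*(13 + 2) = 16*15 = 240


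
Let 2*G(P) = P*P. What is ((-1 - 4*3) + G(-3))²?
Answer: 289/4 ≈ 72.250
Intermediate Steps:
G(P) = P²/2 (G(P) = (P*P)/2 = P²/2)
((-1 - 4*3) + G(-3))² = ((-1 - 4*3) + (½)*(-3)²)² = ((-1 - 12) + (½)*9)² = (-13 + 9/2)² = (-17/2)² = 289/4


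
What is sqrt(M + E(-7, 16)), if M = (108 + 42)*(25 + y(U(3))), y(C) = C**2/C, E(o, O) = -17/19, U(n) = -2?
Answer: 71*sqrt(247)/19 ≈ 58.729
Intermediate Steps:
E(o, O) = -17/19 (E(o, O) = -17*1/19 = -17/19)
y(C) = C
M = 3450 (M = (108 + 42)*(25 - 2) = 150*23 = 3450)
sqrt(M + E(-7, 16)) = sqrt(3450 - 17/19) = sqrt(65533/19) = 71*sqrt(247)/19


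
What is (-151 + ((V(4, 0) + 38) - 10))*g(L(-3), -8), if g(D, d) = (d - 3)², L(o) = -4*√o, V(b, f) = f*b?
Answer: -14883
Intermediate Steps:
V(b, f) = b*f
g(D, d) = (-3 + d)²
(-151 + ((V(4, 0) + 38) - 10))*g(L(-3), -8) = (-151 + ((4*0 + 38) - 10))*(-3 - 8)² = (-151 + ((0 + 38) - 10))*(-11)² = (-151 + (38 - 10))*121 = (-151 + 28)*121 = -123*121 = -14883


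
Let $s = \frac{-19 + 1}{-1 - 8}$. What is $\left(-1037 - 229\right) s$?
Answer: $-2532$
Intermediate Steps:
$s = 2$ ($s = \frac{1}{-9} \left(-18\right) = \left(- \frac{1}{9}\right) \left(-18\right) = 2$)
$\left(-1037 - 229\right) s = \left(-1037 - 229\right) 2 = \left(-1266\right) 2 = -2532$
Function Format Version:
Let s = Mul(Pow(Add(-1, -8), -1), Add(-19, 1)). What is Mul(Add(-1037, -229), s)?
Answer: -2532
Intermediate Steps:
s = 2 (s = Mul(Pow(-9, -1), -18) = Mul(Rational(-1, 9), -18) = 2)
Mul(Add(-1037, -229), s) = Mul(Add(-1037, -229), 2) = Mul(-1266, 2) = -2532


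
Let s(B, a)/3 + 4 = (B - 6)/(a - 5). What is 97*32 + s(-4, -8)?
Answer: 40226/13 ≈ 3094.3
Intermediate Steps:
s(B, a) = -12 + 3*(-6 + B)/(-5 + a) (s(B, a) = -12 + 3*((B - 6)/(a - 5)) = -12 + 3*((-6 + B)/(-5 + a)) = -12 + 3*(-6 + B)/(-5 + a))
97*32 + s(-4, -8) = 97*32 + 3*(14 - 4 - 4*(-8))/(-5 - 8) = 3104 + 3*(14 - 4 + 32)/(-13) = 3104 + 3*(-1/13)*42 = 3104 - 126/13 = 40226/13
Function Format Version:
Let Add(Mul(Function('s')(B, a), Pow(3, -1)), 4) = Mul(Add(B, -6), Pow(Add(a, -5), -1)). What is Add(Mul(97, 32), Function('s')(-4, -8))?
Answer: Rational(40226, 13) ≈ 3094.3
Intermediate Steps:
Function('s')(B, a) = Add(-12, Mul(3, Pow(Add(-5, a), -1), Add(-6, B))) (Function('s')(B, a) = Add(-12, Mul(3, Mul(Add(B, -6), Pow(Add(a, -5), -1)))) = Add(-12, Mul(3, Mul(Add(-6, B), Pow(Add(-5, a), -1)))) = Add(-12, Mul(3, Mul(Pow(Add(-5, a), -1), Add(-6, B)))) = Add(-12, Mul(3, Pow(Add(-5, a), -1), Add(-6, B))))
Add(Mul(97, 32), Function('s')(-4, -8)) = Add(Mul(97, 32), Mul(3, Pow(Add(-5, -8), -1), Add(14, -4, Mul(-4, -8)))) = Add(3104, Mul(3, Pow(-13, -1), Add(14, -4, 32))) = Add(3104, Mul(3, Rational(-1, 13), 42)) = Add(3104, Rational(-126, 13)) = Rational(40226, 13)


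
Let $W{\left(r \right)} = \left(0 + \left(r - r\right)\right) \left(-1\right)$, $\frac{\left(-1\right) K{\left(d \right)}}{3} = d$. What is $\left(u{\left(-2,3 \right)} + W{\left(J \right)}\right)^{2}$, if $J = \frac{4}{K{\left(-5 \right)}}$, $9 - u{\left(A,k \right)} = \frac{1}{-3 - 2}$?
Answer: $\frac{2116}{25} \approx 84.64$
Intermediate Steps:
$K{\left(d \right)} = - 3 d$
$u{\left(A,k \right)} = \frac{46}{5}$ ($u{\left(A,k \right)} = 9 - \frac{1}{-3 - 2} = 9 - \frac{1}{-5} = 9 - - \frac{1}{5} = 9 + \frac{1}{5} = \frac{46}{5}$)
$J = \frac{4}{15}$ ($J = \frac{4}{\left(-3\right) \left(-5\right)} = \frac{4}{15} \approx 0.26667$)
$W{\left(r \right)} = 0$ ($W{\left(r \right)} = \left(0 + 0\right) \left(-1\right) = 0 \left(-1\right) = 0$)
$\left(u{\left(-2,3 \right)} + W{\left(J \right)}\right)^{2} = \left(\frac{46}{5} + 0\right)^{2} = \left(\frac{46}{5}\right)^{2} = \frac{2116}{25}$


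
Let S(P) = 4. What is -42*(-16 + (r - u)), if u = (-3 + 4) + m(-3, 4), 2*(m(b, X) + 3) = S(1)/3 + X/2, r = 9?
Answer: 280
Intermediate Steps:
m(b, X) = -7/3 + X/4 (m(b, X) = -3 + (4/3 + X/2)/2 = -3 + (2/3 + X/4) = -7/3 + X/4)
u = -1/3 (u = (-3 + 4) + (-7/3 + (1/4)*4) = 1 + (-7/3 + 1) = 1 - 4/3 = -1/3 ≈ -0.33333)
-42*(-16 + (r - u)) = -42*(-16 + (9 - 1*(-1/3))) = -42*(-16 + (9 + 1/3)) = -42*(-16 + 28/3) = -42*(-20/3) = 280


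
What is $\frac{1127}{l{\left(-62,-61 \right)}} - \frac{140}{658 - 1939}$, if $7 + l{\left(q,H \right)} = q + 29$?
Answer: $- \frac{205441}{7320} \approx -28.066$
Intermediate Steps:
$l{\left(q,H \right)} = 22 + q$ ($l{\left(q,H \right)} = -7 + \left(q + 29\right) = -7 + \left(29 + q\right) = 22 + q$)
$\frac{1127}{l{\left(-62,-61 \right)}} - \frac{140}{658 - 1939} = \frac{1127}{22 - 62} - \frac{140}{658 - 1939} = \frac{1127}{-40} - \frac{140}{658 - 1939} = 1127 \left(- \frac{1}{40}\right) - \frac{140}{-1281} = - \frac{1127}{40} - - \frac{20}{183} = - \frac{1127}{40} + \frac{20}{183} = - \frac{205441}{7320}$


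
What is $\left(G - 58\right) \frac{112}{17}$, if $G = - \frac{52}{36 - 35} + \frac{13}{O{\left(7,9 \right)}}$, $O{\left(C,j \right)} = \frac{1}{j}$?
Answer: $\frac{784}{17} \approx 46.118$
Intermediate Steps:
$G = 65$ ($G = - \frac{52}{36 - 35} + \frac{13}{\frac{1}{9}} = - \frac{52}{1} + 13 \frac{1}{\frac{1}{9}} = \left(-52\right) 1 + 13 \cdot 9 = -52 + 117 = 65$)
$\left(G - 58\right) \frac{112}{17} = \left(65 - 58\right) \frac{112}{17} = 7 \cdot 112 \cdot \frac{1}{17} = 7 \cdot \frac{112}{17} = \frac{784}{17}$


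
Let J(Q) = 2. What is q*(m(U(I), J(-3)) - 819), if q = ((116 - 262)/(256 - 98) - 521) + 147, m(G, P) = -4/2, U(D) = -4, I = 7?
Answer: 24317199/79 ≈ 3.0781e+5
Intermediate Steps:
m(G, P) = -2 (m(G, P) = -4*½ = -2)
q = -29619/79 (q = (-146/158 - 521) + 147 = (-146*1/158 - 521) + 147 = (-73/79 - 521) + 147 = -41232/79 + 147 = -29619/79 ≈ -374.92)
q*(m(U(I), J(-3)) - 819) = -29619*(-2 - 819)/79 = -29619/79*(-821) = 24317199/79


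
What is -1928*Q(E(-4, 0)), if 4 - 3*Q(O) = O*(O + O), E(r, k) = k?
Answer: -7712/3 ≈ -2570.7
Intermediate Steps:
Q(O) = 4/3 - 2*O²/3 (Q(O) = 4/3 - O*(O + O)/3 = 4/3 - O*2*O/3 = 4/3 - 2*O²/3)
-1928*Q(E(-4, 0)) = -1928*(4/3 - ⅔*0²) = -1928*(4/3 - ⅔*0) = -1928*(4/3 + 0) = -1928*4/3 = -7712/3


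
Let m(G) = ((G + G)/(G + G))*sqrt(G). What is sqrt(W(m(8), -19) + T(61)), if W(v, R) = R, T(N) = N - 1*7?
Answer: sqrt(35) ≈ 5.9161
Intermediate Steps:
T(N) = -7 + N (T(N) = N - 7 = -7 + N)
m(G) = sqrt(G) (m(G) = ((2*G)/((2*G)))*sqrt(G) = ((2*G)*(1/(2*G)))*sqrt(G) = 1*sqrt(G) = sqrt(G))
sqrt(W(m(8), -19) + T(61)) = sqrt(-19 + (-7 + 61)) = sqrt(-19 + 54) = sqrt(35)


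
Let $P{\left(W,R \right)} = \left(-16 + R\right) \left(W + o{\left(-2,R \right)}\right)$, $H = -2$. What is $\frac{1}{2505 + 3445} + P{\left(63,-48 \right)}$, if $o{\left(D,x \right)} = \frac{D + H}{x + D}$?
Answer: $- \frac{24020863}{5950} \approx -4037.1$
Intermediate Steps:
$o{\left(D,x \right)} = \frac{-2 + D}{D + x}$ ($o{\left(D,x \right)} = \frac{D - 2}{x + D} = \frac{-2 + D}{D + x}$)
$P{\left(W,R \right)} = \left(-16 + R\right) \left(W - \frac{4}{-2 + R}\right)$ ($P{\left(W,R \right)} = \left(-16 + R\right) \left(W + \frac{-2 - 2}{-2 + R}\right) = \left(-16 + R\right) \left(W + \frac{1}{-2 + R} \left(-4\right)\right) = \left(-16 + R\right) \left(W - \frac{4}{-2 + R}\right)$)
$\frac{1}{2505 + 3445} + P{\left(63,-48 \right)} = \frac{1}{2505 + 3445} + \frac{64 - -192 + 63 \left(-16 - 48\right) \left(-2 - 48\right)}{-2 - 48} = \frac{1}{5950} + \frac{64 + 192 + 63 \left(-64\right) \left(-50\right)}{-50} = \frac{1}{5950} - \frac{64 + 192 + 201600}{50} = \frac{1}{5950} - \frac{100928}{25} = - \frac{24020863}{5950}$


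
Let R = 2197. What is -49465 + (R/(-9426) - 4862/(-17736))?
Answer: -229709135695/4643876 ≈ -49465.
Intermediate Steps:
-49465 + (R/(-9426) - 4862/(-17736)) = -49465 + (2197/(-9426) - 4862/(-17736)) = -49465 + (2197*(-1/9426) - 4862*(-1/17736)) = -49465 + (-2197/9426 + 2431/8868) = -49465 + 190645/4643876 = -229709135695/4643876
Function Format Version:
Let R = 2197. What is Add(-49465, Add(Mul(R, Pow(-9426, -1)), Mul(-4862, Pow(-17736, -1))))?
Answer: Rational(-229709135695, 4643876) ≈ -49465.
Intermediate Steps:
Add(-49465, Add(Mul(R, Pow(-9426, -1)), Mul(-4862, Pow(-17736, -1)))) = Add(-49465, Add(Mul(2197, Pow(-9426, -1)), Mul(-4862, Pow(-17736, -1)))) = Add(-49465, Add(Mul(2197, Rational(-1, 9426)), Mul(-4862, Rational(-1, 17736)))) = Add(-49465, Add(Rational(-2197, 9426), Rational(2431, 8868))) = Add(-49465, Rational(190645, 4643876)) = Rational(-229709135695, 4643876)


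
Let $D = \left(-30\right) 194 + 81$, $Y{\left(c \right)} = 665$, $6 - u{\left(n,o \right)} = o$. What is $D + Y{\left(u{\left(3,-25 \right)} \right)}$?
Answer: $-5074$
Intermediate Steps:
$u{\left(n,o \right)} = 6 - o$
$D = -5739$ ($D = -5820 + 81 = -5739$)
$D + Y{\left(u{\left(3,-25 \right)} \right)} = -5739 + 665 = -5074$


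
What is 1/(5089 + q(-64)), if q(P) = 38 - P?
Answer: 1/5191 ≈ 0.00019264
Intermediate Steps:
1/(5089 + q(-64)) = 1/(5089 + (38 - 1*(-64))) = 1/(5089 + (38 + 64)) = 1/(5089 + 102) = 1/5191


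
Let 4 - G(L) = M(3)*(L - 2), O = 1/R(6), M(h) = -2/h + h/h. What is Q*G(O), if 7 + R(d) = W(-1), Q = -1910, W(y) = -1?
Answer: -107915/12 ≈ -8992.9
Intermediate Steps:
M(h) = 1 - 2/h (M(h) = -2/h + 1 = 1 - 2/h)
R(d) = -8 (R(d) = -7 - 1 = -8)
O = -⅛ (O = 1/(-8) = -⅛ ≈ -0.12500)
G(L) = 14/3 - L/3 (G(L) = 4 - (-2 + 3)/3*(L - 2) = 4 - (⅓)*1*(-2 + L) = 4 - (-2 + L)/3 = 4 - (-⅔ + L/3) = 4 + (⅔ - L/3) = 14/3 - L/3)
Q*G(O) = -1910*(14/3 - ⅓*(-⅛)) = -1910*(14/3 + 1/24) = -1910*113/24 = -107915/12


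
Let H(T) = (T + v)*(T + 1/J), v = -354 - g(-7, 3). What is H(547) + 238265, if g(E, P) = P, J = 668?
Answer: 114293225/334 ≈ 3.4220e+5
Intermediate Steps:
v = -357 (v = -354 - 1*3 = -354 - 3 = -357)
H(T) = (-357 + T)*(1/668 + T) (H(T) = (T - 357)*(T + 1/668) = (-357 + T)*(T + 1/668) = (-357 + T)*(1/668 + T))
H(547) + 238265 = (-357/668 + (1/668)*547 + 547*(-357 + 547)) + 238265 = (-357/668 + 547/668 + 547*190) + 238265 = (-357/668 + 547/668 + 103930) + 238265 = 34712715/334 + 238265 = 114293225/334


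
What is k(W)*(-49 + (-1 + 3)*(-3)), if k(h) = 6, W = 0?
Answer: -330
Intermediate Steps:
k(W)*(-49 + (-1 + 3)*(-3)) = 6*(-49 + (-1 + 3)*(-3)) = 6*(-49 + 2*(-3)) = 6*(-49 - 6) = 6*(-55) = -330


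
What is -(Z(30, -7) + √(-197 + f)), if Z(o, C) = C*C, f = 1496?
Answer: -49 - √1299 ≈ -85.042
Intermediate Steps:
Z(o, C) = C²
-(Z(30, -7) + √(-197 + f)) = -((-7)² + √(-197 + 1496)) = -(49 + √1299) = -49 - √1299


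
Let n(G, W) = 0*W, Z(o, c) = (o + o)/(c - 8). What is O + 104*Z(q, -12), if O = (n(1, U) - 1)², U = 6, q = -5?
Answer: 53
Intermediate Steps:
Z(o, c) = 2*o/(-8 + c) (Z(o, c) = (2*o)/(-8 + c) = 2*o/(-8 + c))
n(G, W) = 0
O = 1 (O = (0 - 1)² = (-1)² = 1)
O + 104*Z(q, -12) = 1 + 104*(2*(-5)/(-8 - 12)) = 1 + 104*(2*(-5)/(-20)) = 1 + 104*(2*(-5)*(-1/20)) = 1 + 104*(½) = 1 + 52 = 53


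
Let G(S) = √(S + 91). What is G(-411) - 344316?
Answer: -344316 + 8*I*√5 ≈ -3.4432e+5 + 17.889*I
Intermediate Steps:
G(S) = √(91 + S)
G(-411) - 344316 = √(91 - 411) - 344316 = √(-320) - 344316 = 8*I*√5 - 344316 = -344316 + 8*I*√5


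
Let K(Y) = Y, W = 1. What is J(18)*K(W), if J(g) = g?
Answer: 18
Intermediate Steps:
J(18)*K(W) = 18*1 = 18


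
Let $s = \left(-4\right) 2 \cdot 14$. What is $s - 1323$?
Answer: $-1435$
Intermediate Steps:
$s = -112$ ($s = \left(-8\right) 14 = -112$)
$s - 1323 = -112 - 1323 = -1435$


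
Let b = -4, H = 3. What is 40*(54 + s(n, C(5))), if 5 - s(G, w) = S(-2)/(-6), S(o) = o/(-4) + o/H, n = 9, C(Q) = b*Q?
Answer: 21230/9 ≈ 2358.9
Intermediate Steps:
C(Q) = -4*Q
S(o) = o/12 (S(o) = o/(-4) + o/3 = o*(-¼) + o*(⅓) = -o/4 + o/3 = o/12)
s(G, w) = 179/36 (s(G, w) = 5 - (1/12)*(-2)/(-6) = 5 - (-1)*(-1)/(6*6) = 5 - 1*1/36 = 5 - 1/36 = 179/36)
40*(54 + s(n, C(5))) = 40*(54 + 179/36) = 40*(2123/36) = 21230/9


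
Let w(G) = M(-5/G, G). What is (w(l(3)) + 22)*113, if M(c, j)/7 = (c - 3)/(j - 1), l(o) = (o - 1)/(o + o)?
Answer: 23843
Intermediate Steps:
l(o) = (-1 + o)/(2*o) (l(o) = (-1 + o)/((2*o)) = (-1 + o)*(1/(2*o)) = (-1 + o)/(2*o))
M(c, j) = 7*(-3 + c)/(-1 + j) (M(c, j) = 7*((c - 3)/(j - 1)) = 7*((-3 + c)/(-1 + j)) = 7*(-3 + c)/(-1 + j))
w(G) = 7*(-3 - 5/G)/(-1 + G)
(w(l(3)) + 22)*113 = (7*(-5 - 3*(-1 + 3)/(2*3))/((((½)*(-1 + 3)/3))*(-1 + (½)*(-1 + 3)/3)) + 22)*113 = (7*(-5 - 3*2/(2*3))/((((½)*(⅓)*2))*(-1 + (½)*(⅓)*2)) + 22)*113 = (7*(-5 - 3*⅓)/((⅓)*(-1 + ⅓)) + 22)*113 = (7*3*(-5 - 1)/(-⅔) + 22)*113 = (7*3*(-3/2)*(-6) + 22)*113 = (189 + 22)*113 = 211*113 = 23843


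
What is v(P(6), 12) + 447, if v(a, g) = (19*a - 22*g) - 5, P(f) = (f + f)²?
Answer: 2914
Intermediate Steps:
P(f) = 4*f² (P(f) = (2*f)² = 4*f²)
v(a, g) = -5 - 22*g + 19*a (v(a, g) = (-22*g + 19*a) - 5 = -5 - 22*g + 19*a)
v(P(6), 12) + 447 = (-5 - 22*12 + 19*(4*6²)) + 447 = (-5 - 264 + 19*(4*36)) + 447 = (-5 - 264 + 19*144) + 447 = (-5 - 264 + 2736) + 447 = 2467 + 447 = 2914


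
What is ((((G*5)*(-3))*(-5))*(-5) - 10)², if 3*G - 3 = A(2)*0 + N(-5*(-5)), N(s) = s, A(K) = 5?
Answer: 12320100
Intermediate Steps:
G = 28/3 (G = 1 + (5*0 - 5*(-5))/3 = 1 + (0 + 25)/3 = 1 + (⅓)*25 = 1 + 25/3 = 28/3 ≈ 9.3333)
((((G*5)*(-3))*(-5))*(-5) - 10)² = (((((28/3)*5)*(-3))*(-5))*(-5) - 10)² = ((((140/3)*(-3))*(-5))*(-5) - 10)² = (-140*(-5)*(-5) - 10)² = (700*(-5) - 10)² = (-3500 - 10)² = (-3510)² = 12320100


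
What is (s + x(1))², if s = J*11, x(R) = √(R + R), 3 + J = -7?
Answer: (110 - √2)² ≈ 11791.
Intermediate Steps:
J = -10 (J = -3 - 7 = -10)
x(R) = √2*√R (x(R) = √(2*R) = √2*√R)
s = -110 (s = -10*11 = -110)
(s + x(1))² = (-110 + √2*√1)² = (-110 + √2*1)² = (-110 + √2)²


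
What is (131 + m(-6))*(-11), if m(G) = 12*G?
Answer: -649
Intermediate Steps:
(131 + m(-6))*(-11) = (131 + 12*(-6))*(-11) = (131 - 72)*(-11) = 59*(-11) = -649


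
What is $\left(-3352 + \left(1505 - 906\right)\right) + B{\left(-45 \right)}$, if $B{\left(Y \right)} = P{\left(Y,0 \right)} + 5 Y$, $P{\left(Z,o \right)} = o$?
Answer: $-2978$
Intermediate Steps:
$B{\left(Y \right)} = 5 Y$ ($B{\left(Y \right)} = 0 + 5 Y = 5 Y$)
$\left(-3352 + \left(1505 - 906\right)\right) + B{\left(-45 \right)} = \left(-3352 + \left(1505 - 906\right)\right) + 5 \left(-45\right) = \left(-3352 + \left(1505 - 906\right)\right) - 225 = \left(-3352 + 599\right) - 225 = -2753 - 225 = -2978$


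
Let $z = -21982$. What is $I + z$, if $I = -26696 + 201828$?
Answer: $153150$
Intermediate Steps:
$I = 175132$
$I + z = 175132 - 21982 = 153150$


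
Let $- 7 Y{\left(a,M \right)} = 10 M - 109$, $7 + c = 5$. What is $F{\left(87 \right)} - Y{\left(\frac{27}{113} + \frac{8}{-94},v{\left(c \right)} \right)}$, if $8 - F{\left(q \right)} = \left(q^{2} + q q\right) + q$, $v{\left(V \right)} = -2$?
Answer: $- \frac{106648}{7} \approx -15235.0$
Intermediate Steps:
$c = -2$ ($c = -7 + 5 = -2$)
$Y{\left(a,M \right)} = \frac{109}{7} - \frac{10 M}{7}$ ($Y{\left(a,M \right)} = - \frac{10 M - 109}{7} = - \frac{-109 + 10 M}{7} = \frac{109}{7} - \frac{10 M}{7}$)
$F{\left(q \right)} = 8 - q - 2 q^{2}$ ($F{\left(q \right)} = 8 - \left(\left(q^{2} + q q\right) + q\right) = 8 - \left(\left(q^{2} + q^{2}\right) + q\right) = 8 - \left(2 q^{2} + q\right) = 8 - \left(q + 2 q^{2}\right) = 8 - q - 2 q^{2}$)
$F{\left(87 \right)} - Y{\left(\frac{27}{113} + \frac{8}{-94},v{\left(c \right)} \right)} = \left(8 - 87 - 2 \cdot 87^{2}\right) - \left(\frac{109}{7} - - \frac{20}{7}\right) = \left(8 - 87 - 15138\right) - \left(\frac{109}{7} + \frac{20}{7}\right) = \left(8 - 87 - 15138\right) - \frac{129}{7} = -15217 - \frac{129}{7} = - \frac{106648}{7}$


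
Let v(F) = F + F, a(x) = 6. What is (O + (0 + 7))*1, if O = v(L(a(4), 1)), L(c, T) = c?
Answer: 19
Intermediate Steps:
v(F) = 2*F
O = 12 (O = 2*6 = 12)
(O + (0 + 7))*1 = (12 + (0 + 7))*1 = (12 + 7)*1 = 19*1 = 19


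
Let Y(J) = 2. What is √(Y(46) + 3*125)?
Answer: √377 ≈ 19.416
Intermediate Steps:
√(Y(46) + 3*125) = √(2 + 3*125) = √(2 + 375) = √377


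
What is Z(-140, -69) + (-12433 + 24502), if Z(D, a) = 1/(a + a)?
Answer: 1665521/138 ≈ 12069.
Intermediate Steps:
Z(D, a) = 1/(2*a)
Z(-140, -69) + (-12433 + 24502) = (½)/(-69) + (-12433 + 24502) = (½)*(-1/69) + 12069 = -1/138 + 12069 = 1665521/138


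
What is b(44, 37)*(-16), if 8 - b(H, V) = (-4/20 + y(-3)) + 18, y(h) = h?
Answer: 544/5 ≈ 108.80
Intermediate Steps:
b(H, V) = -34/5 (b(H, V) = 8 - ((-4/20 - 3) + 18) = 8 - ((-4*1/20 - 3) + 18) = 8 - ((-1/5 - 3) + 18) = 8 - (-16/5 + 18) = 8 - 1*74/5 = 8 - 74/5 = -34/5)
b(44, 37)*(-16) = -34/5*(-16) = 544/5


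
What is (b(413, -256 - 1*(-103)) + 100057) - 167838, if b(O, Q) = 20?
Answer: -67761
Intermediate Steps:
(b(413, -256 - 1*(-103)) + 100057) - 167838 = (20 + 100057) - 167838 = 100077 - 167838 = -67761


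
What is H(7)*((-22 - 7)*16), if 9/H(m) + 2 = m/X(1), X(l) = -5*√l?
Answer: 20880/17 ≈ 1228.2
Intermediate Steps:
H(m) = 9/(-2 - m/5) (H(m) = 9/(-2 + m/((-5*√1))) = 9/(-2 + m/((-5*1))) = 9/(-2 + m/(-5)) = 9/(-2 + m*(-⅕)) = 9/(-2 - m/5))
H(7)*((-22 - 7)*16) = (-45/(10 + 7))*((-22 - 7)*16) = (-45/17)*(-29*16) = -45*1/17*(-464) = -45/17*(-464) = 20880/17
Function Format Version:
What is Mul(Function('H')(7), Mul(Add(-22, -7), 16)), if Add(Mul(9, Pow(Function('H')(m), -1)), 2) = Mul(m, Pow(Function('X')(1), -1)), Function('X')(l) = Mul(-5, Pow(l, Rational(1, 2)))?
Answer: Rational(20880, 17) ≈ 1228.2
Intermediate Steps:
Function('H')(m) = Mul(9, Pow(Add(-2, Mul(Rational(-1, 5), m)), -1)) (Function('H')(m) = Mul(9, Pow(Add(-2, Mul(m, Pow(Mul(-5, Pow(1, Rational(1, 2))), -1))), -1)) = Mul(9, Pow(Add(-2, Mul(m, Pow(Mul(-5, 1), -1))), -1)) = Mul(9, Pow(Add(-2, Mul(m, Pow(-5, -1))), -1)) = Mul(9, Pow(Add(-2, Mul(m, Rational(-1, 5))), -1)) = Mul(9, Pow(Add(-2, Mul(Rational(-1, 5), m)), -1)))
Mul(Function('H')(7), Mul(Add(-22, -7), 16)) = Mul(Mul(-45, Pow(Add(10, 7), -1)), Mul(Add(-22, -7), 16)) = Mul(Mul(-45, Pow(17, -1)), Mul(-29, 16)) = Mul(Mul(-45, Rational(1, 17)), -464) = Mul(Rational(-45, 17), -464) = Rational(20880, 17)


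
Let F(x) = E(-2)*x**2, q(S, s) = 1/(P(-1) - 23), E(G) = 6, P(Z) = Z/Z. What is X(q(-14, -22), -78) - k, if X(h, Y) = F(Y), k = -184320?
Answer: 220824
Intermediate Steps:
P(Z) = 1
q(S, s) = -1/22 (q(S, s) = 1/(1 - 23) = 1/(-22) = -1/22)
F(x) = 6*x**2
X(h, Y) = 6*Y**2
X(q(-14, -22), -78) - k = 6*(-78)**2 - 1*(-184320) = 6*6084 + 184320 = 36504 + 184320 = 220824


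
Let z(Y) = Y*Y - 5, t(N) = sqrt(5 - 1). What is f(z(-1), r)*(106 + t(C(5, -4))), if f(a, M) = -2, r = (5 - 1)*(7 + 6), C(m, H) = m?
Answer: -216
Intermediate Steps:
r = 52 (r = 4*13 = 52)
t(N) = 2 (t(N) = sqrt(4) = 2)
z(Y) = -5 + Y**2 (z(Y) = Y**2 - 5 = -5 + Y**2)
f(z(-1), r)*(106 + t(C(5, -4))) = -2*(106 + 2) = -2*108 = -216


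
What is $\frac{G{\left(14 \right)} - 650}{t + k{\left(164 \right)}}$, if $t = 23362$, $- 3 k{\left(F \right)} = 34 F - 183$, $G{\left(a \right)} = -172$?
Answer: $- \frac{2466}{64693} \approx -0.038118$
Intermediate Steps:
$k{\left(F \right)} = 61 - \frac{34 F}{3}$ ($k{\left(F \right)} = - \frac{34 F - 183}{3} = - \frac{-183 + 34 F}{3} = 61 - \frac{34 F}{3}$)
$\frac{G{\left(14 \right)} - 650}{t + k{\left(164 \right)}} = \frac{-172 - 650}{23362 + \left(61 - \frac{5576}{3}\right)} = - \frac{822}{23362 + \left(61 - \frac{5576}{3}\right)} = - \frac{822}{23362 - \frac{5393}{3}} = - \frac{822}{\frac{64693}{3}} = \left(-822\right) \frac{3}{64693} = - \frac{2466}{64693}$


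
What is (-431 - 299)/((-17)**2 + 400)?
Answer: -730/689 ≈ -1.0595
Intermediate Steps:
(-431 - 299)/((-17)**2 + 400) = -730/(289 + 400) = -730/689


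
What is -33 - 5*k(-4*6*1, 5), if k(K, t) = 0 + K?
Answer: 87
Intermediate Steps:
k(K, t) = K
-33 - 5*k(-4*6*1, 5) = -33 - 5*(-4*6) = -33 - (-120) = -33 - 5*(-24) = -33 + 120 = 87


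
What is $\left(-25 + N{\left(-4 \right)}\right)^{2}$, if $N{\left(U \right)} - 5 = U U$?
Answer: $16$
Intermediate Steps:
$N{\left(U \right)} = 5 + U^{2}$ ($N{\left(U \right)} = 5 + U U = 5 + U^{2}$)
$\left(-25 + N{\left(-4 \right)}\right)^{2} = \left(-25 + \left(5 + \left(-4\right)^{2}\right)\right)^{2} = \left(-25 + \left(5 + 16\right)\right)^{2} = \left(-25 + 21\right)^{2} = \left(-4\right)^{2} = 16$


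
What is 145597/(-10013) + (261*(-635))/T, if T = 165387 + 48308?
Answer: -344977426/22523453 ≈ -15.316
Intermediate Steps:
T = 213695
145597/(-10013) + (261*(-635))/T = 145597/(-10013) + (261*(-635))/213695 = 145597*(-1/10013) - 165735*1/213695 = -7663/527 - 33147/42739 = -344977426/22523453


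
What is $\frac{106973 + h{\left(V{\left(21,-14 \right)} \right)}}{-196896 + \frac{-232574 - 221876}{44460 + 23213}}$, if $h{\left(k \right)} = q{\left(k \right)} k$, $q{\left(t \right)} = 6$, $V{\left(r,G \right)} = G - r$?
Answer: $- \frac{7224972499}{13324997458} \approx -0.54221$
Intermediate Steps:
$h{\left(k \right)} = 6 k$
$\frac{106973 + h{\left(V{\left(21,-14 \right)} \right)}}{-196896 + \frac{-232574 - 221876}{44460 + 23213}} = \frac{106973 + 6 \left(-14 - 21\right)}{-196896 + \frac{-232574 - 221876}{44460 + 23213}} = \frac{106973 + 6 \left(-14 - 21\right)}{-196896 - \frac{454450}{67673}} = \frac{106973 + 6 \left(-35\right)}{-196896 - \frac{454450}{67673}} = \frac{106973 - 210}{-196896 - \frac{454450}{67673}} = \frac{106763}{- \frac{13324997458}{67673}} = 106763 \left(- \frac{67673}{13324997458}\right) = - \frac{7224972499}{13324997458}$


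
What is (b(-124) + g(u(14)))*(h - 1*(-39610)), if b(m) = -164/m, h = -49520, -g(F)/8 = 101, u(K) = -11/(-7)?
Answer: 247819370/31 ≈ 7.9942e+6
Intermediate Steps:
u(K) = 11/7 (u(K) = -11*(-⅐) = 11/7)
g(F) = -808 (g(F) = -8*101 = -808)
(b(-124) + g(u(14)))*(h - 1*(-39610)) = (-164/(-124) - 808)*(-49520 - 1*(-39610)) = (-164*(-1/124) - 808)*(-49520 + 39610) = (41/31 - 808)*(-9910) = -25007/31*(-9910) = 247819370/31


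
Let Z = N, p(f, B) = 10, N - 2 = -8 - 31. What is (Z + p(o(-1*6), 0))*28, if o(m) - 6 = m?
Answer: -756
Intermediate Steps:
o(m) = 6 + m
N = -37 (N = 2 + (-8 - 31) = 2 - 39 = -37)
Z = -37
(Z + p(o(-1*6), 0))*28 = (-37 + 10)*28 = -27*28 = -756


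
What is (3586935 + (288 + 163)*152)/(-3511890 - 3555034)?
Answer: -3655487/7066924 ≈ -0.51727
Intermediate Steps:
(3586935 + (288 + 163)*152)/(-3511890 - 3555034) = (3586935 + 451*152)/(-7066924) = (3586935 + 68552)*(-1/7066924) = 3655487*(-1/7066924) = -3655487/7066924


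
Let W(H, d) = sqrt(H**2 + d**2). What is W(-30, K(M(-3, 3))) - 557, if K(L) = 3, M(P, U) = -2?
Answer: -557 + 3*sqrt(101) ≈ -526.85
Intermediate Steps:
W(-30, K(M(-3, 3))) - 557 = sqrt((-30)**2 + 3**2) - 557 = sqrt(900 + 9) - 557 = sqrt(909) - 557 = 3*sqrt(101) - 557 = -557 + 3*sqrt(101)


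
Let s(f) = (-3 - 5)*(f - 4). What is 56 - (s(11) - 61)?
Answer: 173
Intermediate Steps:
s(f) = 32 - 8*f (s(f) = -8*(-4 + f) = 32 - 8*f)
56 - (s(11) - 61) = 56 - ((32 - 8*11) - 61) = 56 - ((32 - 88) - 61) = 56 - (-56 - 61) = 56 - 1*(-117) = 56 + 117 = 173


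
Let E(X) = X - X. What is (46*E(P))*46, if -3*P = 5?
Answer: 0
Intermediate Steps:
P = -5/3 (P = -⅓*5 = -5/3 ≈ -1.6667)
E(X) = 0
(46*E(P))*46 = (46*0)*46 = 0*46 = 0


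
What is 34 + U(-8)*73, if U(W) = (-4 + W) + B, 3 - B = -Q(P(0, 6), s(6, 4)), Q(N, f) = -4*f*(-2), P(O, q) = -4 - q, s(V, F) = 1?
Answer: -39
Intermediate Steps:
Q(N, f) = 8*f
B = 11 (B = 3 - (-1)*8*1 = 3 - (-1)*8 = 3 - 1*(-8) = 3 + 8 = 11)
U(W) = 7 + W (U(W) = (-4 + W) + 11 = 7 + W)
34 + U(-8)*73 = 34 + (7 - 8)*73 = 34 - 1*73 = 34 - 73 = -39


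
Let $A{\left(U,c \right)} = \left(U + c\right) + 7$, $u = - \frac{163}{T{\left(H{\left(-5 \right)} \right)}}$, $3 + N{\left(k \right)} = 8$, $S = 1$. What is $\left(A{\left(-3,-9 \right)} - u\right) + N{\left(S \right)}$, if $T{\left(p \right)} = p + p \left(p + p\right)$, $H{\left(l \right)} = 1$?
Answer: $\frac{163}{3} \approx 54.333$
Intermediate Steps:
$T{\left(p \right)} = p + 2 p^{2}$ ($T{\left(p \right)} = p + p 2 p = p + 2 p^{2}$)
$N{\left(k \right)} = 5$ ($N{\left(k \right)} = -3 + 8 = 5$)
$u = - \frac{163}{3}$ ($u = - \frac{163}{1 \left(1 + 2 \cdot 1\right)} = - \frac{163}{1 \left(1 + 2\right)} = - \frac{163}{1 \cdot 3} = - \frac{163}{3} \approx -54.333$)
$A{\left(U,c \right)} = 7 + U + c$
$\left(A{\left(-3,-9 \right)} - u\right) + N{\left(S \right)} = \left(\left(7 - 3 - 9\right) - - \frac{163}{3}\right) + 5 = \left(-5 + \frac{163}{3}\right) + 5 = \frac{148}{3} + 5 = \frac{163}{3}$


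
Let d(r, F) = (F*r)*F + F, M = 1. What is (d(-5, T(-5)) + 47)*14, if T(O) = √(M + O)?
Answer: 938 + 28*I ≈ 938.0 + 28.0*I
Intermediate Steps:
T(O) = √(1 + O)
d(r, F) = F + r*F² (d(r, F) = r*F² + F = F + r*F²)
(d(-5, T(-5)) + 47)*14 = (√(1 - 5)*(1 + √(1 - 5)*(-5)) + 47)*14 = (√(-4)*(1 + √(-4)*(-5)) + 47)*14 = ((2*I)*(1 + (2*I)*(-5)) + 47)*14 = ((2*I)*(1 - 10*I) + 47)*14 = (2*I*(1 - 10*I) + 47)*14 = (47 + 2*I*(1 - 10*I))*14 = 658 + 28*I*(1 - 10*I)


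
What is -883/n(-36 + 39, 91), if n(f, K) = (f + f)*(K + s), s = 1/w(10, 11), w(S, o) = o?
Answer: -9713/6012 ≈ -1.6156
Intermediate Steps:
s = 1/11 ≈ 0.090909
n(f, K) = 2*f*(1/11 + K) (n(f, K) = (f + f)*(K + 1/11) = (2*f)*(1/11 + K) = 2*f*(1/11 + K))
-883/n(-36 + 39, 91) = -883*11/(2*(1 + 11*91)*(-36 + 39)) = -883*11/(6*(1 + 1001)) = -883/((2/11)*3*1002) = -883/6012/11 = -883*11/6012 = -9713/6012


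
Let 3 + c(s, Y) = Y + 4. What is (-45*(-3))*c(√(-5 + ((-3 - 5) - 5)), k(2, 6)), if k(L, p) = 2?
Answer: 405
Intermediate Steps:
c(s, Y) = 1 + Y (c(s, Y) = -3 + (Y + 4) = -3 + (4 + Y) = 1 + Y)
(-45*(-3))*c(√(-5 + ((-3 - 5) - 5)), k(2, 6)) = (-45*(-3))*(1 + 2) = 135*3 = 405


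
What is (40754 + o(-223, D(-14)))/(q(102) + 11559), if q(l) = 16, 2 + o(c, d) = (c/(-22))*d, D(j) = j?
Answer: 446711/127325 ≈ 3.5084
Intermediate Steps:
o(c, d) = -2 - c*d/22 (o(c, d) = -2 + (c/(-22))*d = -2 + (c*(-1/22))*d = -2 + (-c/22)*d = -2 - c*d/22)
(40754 + o(-223, D(-14)))/(q(102) + 11559) = (40754 + (-2 - 1/22*(-223)*(-14)))/(16 + 11559) = (40754 + (-2 - 1561/11))/11575 = (40754 - 1583/11)*(1/11575) = (446711/11)*(1/11575) = 446711/127325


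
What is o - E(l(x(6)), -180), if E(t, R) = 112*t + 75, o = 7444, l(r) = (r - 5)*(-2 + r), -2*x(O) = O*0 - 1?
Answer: 6613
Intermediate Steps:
x(O) = 1/2 (x(O) = -(O*0 - 1)/2 = -(0 - 1)/2 = -1/2*(-1) = 1/2)
l(r) = (-5 + r)*(-2 + r)
E(t, R) = 75 + 112*t
o - E(l(x(6)), -180) = 7444 - (75 + 112*(10 + (1/2)**2 - 7*1/2)) = 7444 - (75 + 112*(10 + 1/4 - 7/2)) = 7444 - (75 + 112*(27/4)) = 7444 - (75 + 756) = 7444 - 1*831 = 7444 - 831 = 6613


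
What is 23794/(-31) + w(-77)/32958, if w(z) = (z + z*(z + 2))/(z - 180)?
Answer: -100770129101/131288193 ≈ -767.55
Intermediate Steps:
w(z) = (z + z*(2 + z))/(-180 + z)
23794/(-31) + w(-77)/32958 = 23794/(-31) - 77*(3 - 77)/(-180 - 77)/32958 = 23794*(-1/31) - 77*(-74)/(-257)*(1/32958) = -23794/31 - 77*(-1/257)*(-74)*(1/32958) = -23794/31 - 5698/257*1/32958 = -23794/31 - 2849/4235103 = -100770129101/131288193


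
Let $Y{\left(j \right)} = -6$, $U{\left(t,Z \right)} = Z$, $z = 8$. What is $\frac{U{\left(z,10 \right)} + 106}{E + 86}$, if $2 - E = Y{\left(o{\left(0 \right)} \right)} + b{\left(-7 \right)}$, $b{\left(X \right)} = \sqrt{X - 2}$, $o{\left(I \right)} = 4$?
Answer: $\frac{376}{305} + \frac{12 i}{305} \approx 1.2328 + 0.039344 i$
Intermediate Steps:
$b{\left(X \right)} = \sqrt{-2 + X}$
$E = 8 - 3 i$ ($E = 2 - \left(-6 + \sqrt{-2 - 7}\right) = 2 - \left(-6 + \sqrt{-9}\right) = 2 - \left(-6 + 3 i\right) = 2 + \left(6 - 3 i\right) = 8 - 3 i \approx 8.0 - 3.0 i$)
$\frac{U{\left(z,10 \right)} + 106}{E + 86} = \frac{10 + 106}{\left(8 - 3 i\right) + 86} = \frac{116}{94 - 3 i} = 116 \frac{94 + 3 i}{8845} = \frac{4 \left(94 + 3 i\right)}{305}$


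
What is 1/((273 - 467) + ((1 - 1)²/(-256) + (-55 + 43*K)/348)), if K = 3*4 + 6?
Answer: -348/66793 ≈ -0.0052101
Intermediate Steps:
K = 18 (K = 12 + 6 = 18)
1/((273 - 467) + ((1 - 1)²/(-256) + (-55 + 43*K)/348)) = 1/((273 - 467) + ((1 - 1)²/(-256) + (-55 + 43*18)/348)) = 1/(-194 + (0²*(-1/256) + (-55 + 774)*(1/348))) = 1/(-194 + (0*(-1/256) + 719*(1/348))) = 1/(-194 + (0 + 719/348)) = 1/(-194 + 719/348) = 1/(-66793/348) = -348/66793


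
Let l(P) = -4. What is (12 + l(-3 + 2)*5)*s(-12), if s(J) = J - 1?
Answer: 104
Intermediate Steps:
s(J) = -1 + J
(12 + l(-3 + 2)*5)*s(-12) = (12 - 4*5)*(-1 - 12) = (12 - 20)*(-13) = -8*(-13) = 104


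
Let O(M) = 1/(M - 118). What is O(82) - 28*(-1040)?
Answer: 1048319/36 ≈ 29120.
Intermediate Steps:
O(M) = 1/(-118 + M)
O(82) - 28*(-1040) = 1/(-118 + 82) - 28*(-1040) = 1/(-36) - 1*(-29120) = -1/36 + 29120 = 1048319/36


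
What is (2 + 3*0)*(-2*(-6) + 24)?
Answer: 72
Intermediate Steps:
(2 + 3*0)*(-2*(-6) + 24) = (2 + 0)*(12 + 24) = 2*36 = 72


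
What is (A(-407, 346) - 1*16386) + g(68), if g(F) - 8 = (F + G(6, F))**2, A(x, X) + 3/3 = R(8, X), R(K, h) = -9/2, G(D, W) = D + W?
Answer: 7561/2 ≈ 3780.5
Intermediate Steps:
R(K, h) = -9/2 (R(K, h) = -9*1/2 = -9/2)
A(x, X) = -11/2 (A(x, X) = -1 - 9/2 = -11/2)
g(F) = 8 + (6 + 2*F)**2 (g(F) = 8 + (F + (6 + F))**2 = 8 + (6 + 2*F)**2)
(A(-407, 346) - 1*16386) + g(68) = (-11/2 - 1*16386) + (8 + 4*(3 + 68)**2) = (-11/2 - 16386) + (8 + 4*71**2) = -32783/2 + (8 + 4*5041) = -32783/2 + (8 + 20164) = -32783/2 + 20172 = 7561/2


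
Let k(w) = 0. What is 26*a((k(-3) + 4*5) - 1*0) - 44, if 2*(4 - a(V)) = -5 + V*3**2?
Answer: -2215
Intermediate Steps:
a(V) = 13/2 - 9*V/2 (a(V) = 4 - (-5 + V*3**2)/2 = 4 - (-5 + V*9)/2 = 4 - (-5 + 9*V)/2 = 4 + (5/2 - 9*V/2) = 13/2 - 9*V/2)
26*a((k(-3) + 4*5) - 1*0) - 44 = 26*(13/2 - 9*((0 + 4*5) - 1*0)/2) - 44 = 26*(13/2 - 9*((0 + 20) + 0)/2) - 44 = 26*(13/2 - 9*(20 + 0)/2) - 44 = 26*(13/2 - 9/2*20) - 44 = 26*(13/2 - 90) - 44 = 26*(-167/2) - 44 = -2171 - 44 = -2215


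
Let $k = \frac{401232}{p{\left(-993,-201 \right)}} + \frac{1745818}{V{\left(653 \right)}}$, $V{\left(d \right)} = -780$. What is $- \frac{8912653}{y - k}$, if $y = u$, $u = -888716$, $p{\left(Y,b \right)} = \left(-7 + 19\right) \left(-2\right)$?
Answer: $\frac{3475934670}{339206311} \approx 10.247$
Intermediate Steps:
$p{\left(Y,b \right)} = -24$ ($p{\left(Y,b \right)} = 12 \left(-2\right) = -24$)
$k = - \frac{7392929}{390}$ ($k = \frac{401232}{-24} + \frac{1745818}{-780} = 401232 \left(- \frac{1}{24}\right) + 1745818 \left(- \frac{1}{780}\right) = -16718 - \frac{872909}{390} = - \frac{7392929}{390} \approx -18956.0$)
$y = -888716$
$- \frac{8912653}{y - k} = - \frac{8912653}{-888716 - - \frac{7392929}{390}} = - \frac{8912653}{-888716 + \frac{7392929}{390}} = - \frac{8912653}{- \frac{339206311}{390}} = \left(-8912653\right) \left(- \frac{390}{339206311}\right) = \frac{3475934670}{339206311}$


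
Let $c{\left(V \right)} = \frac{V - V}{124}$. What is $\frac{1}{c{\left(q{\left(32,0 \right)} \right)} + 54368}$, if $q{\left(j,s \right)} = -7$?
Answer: $\frac{1}{54368} \approx 1.8393 \cdot 10^{-5}$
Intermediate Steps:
$c{\left(V \right)} = 0$ ($c{\left(V \right)} = 0 \cdot \frac{1}{124} = 0$)
$\frac{1}{c{\left(q{\left(32,0 \right)} \right)} + 54368} = \frac{1}{0 + 54368} = \frac{1}{54368}$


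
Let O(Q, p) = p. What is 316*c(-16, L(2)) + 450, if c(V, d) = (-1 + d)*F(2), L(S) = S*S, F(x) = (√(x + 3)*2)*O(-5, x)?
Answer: 450 + 3792*√5 ≈ 8929.2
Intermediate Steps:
F(x) = 2*x*√(3 + x) (F(x) = (√(x + 3)*2)*x = (√(3 + x)*2)*x = (2*√(3 + x))*x = 2*x*√(3 + x))
L(S) = S²
c(V, d) = 4*√5*(-1 + d) (c(V, d) = (-1 + d)*(2*2*√(3 + 2)) = (-1 + d)*(2*2*√5) = (-1 + d)*(4*√5) = 4*√5*(-1 + d))
316*c(-16, L(2)) + 450 = 316*(4*√5*(-1 + 2²)) + 450 = 316*(4*√5*(-1 + 4)) + 450 = 316*(4*√5*3) + 450 = 316*(12*√5) + 450 = 3792*√5 + 450 = 450 + 3792*√5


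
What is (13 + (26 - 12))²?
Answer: 729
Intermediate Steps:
(13 + (26 - 12))² = (13 + 14)² = 27² = 729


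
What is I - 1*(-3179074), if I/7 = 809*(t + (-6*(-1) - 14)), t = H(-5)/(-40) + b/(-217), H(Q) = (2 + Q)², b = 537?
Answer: 3866917503/1240 ≈ 3.1185e+6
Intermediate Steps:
t = -23433/8680 (t = (2 - 5)²/(-40) + 537/(-217) = (-3)²*(-1/40) + 537*(-1/217) = 9*(-1/40) - 537/217 = -9/40 - 537/217 = -23433/8680 ≈ -2.6997)
I = -75134257/1240 (I = 7*(809*(-23433/8680 + (-6*(-1) - 14))) = 7*(809*(-23433/8680 + (6 - 14))) = 7*(809*(-23433/8680 - 8)) = 7*(809*(-92873/8680)) = 7*(-75134257/8680) = -75134257/1240 ≈ -60592.)
I - 1*(-3179074) = -75134257/1240 - 1*(-3179074) = -75134257/1240 + 3179074 = 3866917503/1240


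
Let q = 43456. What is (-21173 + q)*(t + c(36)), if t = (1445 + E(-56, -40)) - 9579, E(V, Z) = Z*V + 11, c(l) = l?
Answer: -130288701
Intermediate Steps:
E(V, Z) = 11 + V*Z (E(V, Z) = V*Z + 11 = 11 + V*Z)
t = -5883 (t = (1445 + (11 - 56*(-40))) - 9579 = (1445 + (11 + 2240)) - 9579 = (1445 + 2251) - 9579 = 3696 - 9579 = -5883)
(-21173 + q)*(t + c(36)) = (-21173 + 43456)*(-5883 + 36) = 22283*(-5847) = -130288701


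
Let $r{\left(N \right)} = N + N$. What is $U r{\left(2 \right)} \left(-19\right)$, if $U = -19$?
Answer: $1444$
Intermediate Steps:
$r{\left(N \right)} = 2 N$
$U r{\left(2 \right)} \left(-19\right) = - 19 \cdot 2 \cdot 2 \left(-19\right) = \left(-19\right) 4 \left(-19\right) = \left(-76\right) \left(-19\right) = 1444$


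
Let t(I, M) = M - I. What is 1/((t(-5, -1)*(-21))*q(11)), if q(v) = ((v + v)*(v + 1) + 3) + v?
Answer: -1/23352 ≈ -4.2823e-5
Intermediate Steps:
q(v) = 3 + v + 2*v*(1 + v) (q(v) = ((2*v)*(1 + v) + 3) + v = (2*v*(1 + v) + 3) + v = (3 + 2*v*(1 + v)) + v = 3 + v + 2*v*(1 + v))
1/((t(-5, -1)*(-21))*q(11)) = 1/(((-1 - 1*(-5))*(-21))*(3 + 2*11² + 3*11)) = 1/(((-1 + 5)*(-21))*(3 + 2*121 + 33)) = 1/((4*(-21))*(3 + 242 + 33)) = 1/(-84*278) = 1/(-23352) = -1/23352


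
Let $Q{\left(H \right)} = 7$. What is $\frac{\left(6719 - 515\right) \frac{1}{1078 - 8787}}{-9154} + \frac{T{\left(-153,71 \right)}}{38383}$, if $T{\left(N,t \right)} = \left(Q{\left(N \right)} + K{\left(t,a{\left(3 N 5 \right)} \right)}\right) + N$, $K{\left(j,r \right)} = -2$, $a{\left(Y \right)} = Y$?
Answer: $- \frac{5102981698}{1354309341619} \approx -0.003768$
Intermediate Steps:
$T{\left(N,t \right)} = 5 + N$ ($T{\left(N,t \right)} = \left(7 - 2\right) + N = 5 + N$)
$\frac{\left(6719 - 515\right) \frac{1}{1078 - 8787}}{-9154} + \frac{T{\left(-153,71 \right)}}{38383} = \frac{\left(6719 - 515\right) \frac{1}{1078 - 8787}}{-9154} + \frac{5 - 153}{38383} = \frac{6204}{-7709} \left(- \frac{1}{9154}\right) - \frac{148}{38383} = 6204 \left(- \frac{1}{7709}\right) \left(- \frac{1}{9154}\right) - \frac{148}{38383} = \left(- \frac{6204}{7709}\right) \left(- \frac{1}{9154}\right) - \frac{148}{38383} = \frac{3102}{35284093} - \frac{148}{38383} = - \frac{5102981698}{1354309341619}$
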